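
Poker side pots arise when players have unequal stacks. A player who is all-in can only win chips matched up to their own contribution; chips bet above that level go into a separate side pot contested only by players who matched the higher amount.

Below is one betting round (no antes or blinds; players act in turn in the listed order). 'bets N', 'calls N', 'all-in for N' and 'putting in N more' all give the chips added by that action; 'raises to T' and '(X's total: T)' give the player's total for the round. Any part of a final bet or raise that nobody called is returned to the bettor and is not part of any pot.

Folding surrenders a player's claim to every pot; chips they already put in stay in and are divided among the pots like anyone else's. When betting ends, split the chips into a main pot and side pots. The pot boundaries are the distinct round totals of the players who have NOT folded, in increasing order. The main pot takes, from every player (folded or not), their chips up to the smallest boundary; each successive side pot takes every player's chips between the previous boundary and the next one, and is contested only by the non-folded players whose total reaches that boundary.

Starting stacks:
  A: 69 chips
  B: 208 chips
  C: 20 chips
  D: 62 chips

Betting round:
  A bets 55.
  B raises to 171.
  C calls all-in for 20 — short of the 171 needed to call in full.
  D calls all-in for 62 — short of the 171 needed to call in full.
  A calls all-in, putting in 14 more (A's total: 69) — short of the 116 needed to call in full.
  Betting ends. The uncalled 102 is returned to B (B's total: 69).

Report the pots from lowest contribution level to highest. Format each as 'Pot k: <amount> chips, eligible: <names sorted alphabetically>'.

Contributions (after 102 returned to B): A=69, B=69, C=20, D=62
Pot levels (distinct totals of non-folded players): 20, 62, 69
Layer 1-20: 20 each from A, B, C, D = 20*4 = 80 chips; eligible A, B, C, D
Layer 21-62: 42 each from A, B, D = 42*3 = 126 chips; eligible A, B, D
Layer 63-69: 7 each from A, B = 7*2 = 14 chips; eligible A, B

Pot 1: 80 chips, eligible: A, B, C, D
Pot 2: 126 chips, eligible: A, B, D
Pot 3: 14 chips, eligible: A, B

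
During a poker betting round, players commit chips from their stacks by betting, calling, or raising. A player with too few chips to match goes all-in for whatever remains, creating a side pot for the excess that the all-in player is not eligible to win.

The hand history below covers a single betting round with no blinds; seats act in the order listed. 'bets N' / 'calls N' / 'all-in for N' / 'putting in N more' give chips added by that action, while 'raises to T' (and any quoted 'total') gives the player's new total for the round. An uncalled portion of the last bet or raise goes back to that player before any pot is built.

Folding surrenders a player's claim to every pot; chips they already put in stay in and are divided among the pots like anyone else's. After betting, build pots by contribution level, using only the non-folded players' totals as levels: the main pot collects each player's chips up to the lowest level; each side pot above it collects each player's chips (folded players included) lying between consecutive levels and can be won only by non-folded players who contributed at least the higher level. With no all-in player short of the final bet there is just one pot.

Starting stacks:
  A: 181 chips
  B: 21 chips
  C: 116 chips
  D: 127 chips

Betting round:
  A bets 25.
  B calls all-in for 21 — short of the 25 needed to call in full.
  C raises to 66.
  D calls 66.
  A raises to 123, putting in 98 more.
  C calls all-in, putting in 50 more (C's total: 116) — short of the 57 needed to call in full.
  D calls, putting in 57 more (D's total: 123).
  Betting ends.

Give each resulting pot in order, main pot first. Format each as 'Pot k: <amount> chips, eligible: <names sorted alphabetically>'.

Contributions: A=123, B=21, C=116, D=123
Pot levels (distinct totals of non-folded players): 21, 116, 123
Layer 1-21: 21 each from A, B, C, D = 21*4 = 84 chips; eligible A, B, C, D
Layer 22-116: 95 each from A, C, D = 95*3 = 285 chips; eligible A, C, D
Layer 117-123: 7 each from A, D = 7*2 = 14 chips; eligible A, D

Pot 1: 84 chips, eligible: A, B, C, D
Pot 2: 285 chips, eligible: A, C, D
Pot 3: 14 chips, eligible: A, D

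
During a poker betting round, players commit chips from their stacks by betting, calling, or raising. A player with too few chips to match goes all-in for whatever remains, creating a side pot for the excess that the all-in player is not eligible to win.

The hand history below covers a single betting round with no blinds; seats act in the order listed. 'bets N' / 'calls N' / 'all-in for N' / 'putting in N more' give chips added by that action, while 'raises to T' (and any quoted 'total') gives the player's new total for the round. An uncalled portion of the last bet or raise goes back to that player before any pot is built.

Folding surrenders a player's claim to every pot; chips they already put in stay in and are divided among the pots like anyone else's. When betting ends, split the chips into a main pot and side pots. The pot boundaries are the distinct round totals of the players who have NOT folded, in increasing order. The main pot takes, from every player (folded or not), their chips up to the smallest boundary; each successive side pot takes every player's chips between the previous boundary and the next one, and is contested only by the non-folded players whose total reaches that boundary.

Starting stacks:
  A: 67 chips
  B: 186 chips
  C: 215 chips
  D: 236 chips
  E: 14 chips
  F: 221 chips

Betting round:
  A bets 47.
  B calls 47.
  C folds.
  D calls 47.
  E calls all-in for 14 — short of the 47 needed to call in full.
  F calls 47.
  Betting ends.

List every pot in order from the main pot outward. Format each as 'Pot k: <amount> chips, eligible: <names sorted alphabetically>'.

Pot 1: 70 chips, eligible: A, B, D, E, F
Pot 2: 132 chips, eligible: A, B, D, F

Derivation:
Contributions: A=47, B=47, D=47, E=14, F=47
Folded: C
Pot levels (distinct totals of non-folded players): 14, 47
Layer 1-14: 14 each from A, B, D, E, F = 14*5 = 70 chips; eligible A, B, D, E, F
Layer 15-47: 33 each from A, B, D, F = 33*4 = 132 chips; eligible A, B, D, F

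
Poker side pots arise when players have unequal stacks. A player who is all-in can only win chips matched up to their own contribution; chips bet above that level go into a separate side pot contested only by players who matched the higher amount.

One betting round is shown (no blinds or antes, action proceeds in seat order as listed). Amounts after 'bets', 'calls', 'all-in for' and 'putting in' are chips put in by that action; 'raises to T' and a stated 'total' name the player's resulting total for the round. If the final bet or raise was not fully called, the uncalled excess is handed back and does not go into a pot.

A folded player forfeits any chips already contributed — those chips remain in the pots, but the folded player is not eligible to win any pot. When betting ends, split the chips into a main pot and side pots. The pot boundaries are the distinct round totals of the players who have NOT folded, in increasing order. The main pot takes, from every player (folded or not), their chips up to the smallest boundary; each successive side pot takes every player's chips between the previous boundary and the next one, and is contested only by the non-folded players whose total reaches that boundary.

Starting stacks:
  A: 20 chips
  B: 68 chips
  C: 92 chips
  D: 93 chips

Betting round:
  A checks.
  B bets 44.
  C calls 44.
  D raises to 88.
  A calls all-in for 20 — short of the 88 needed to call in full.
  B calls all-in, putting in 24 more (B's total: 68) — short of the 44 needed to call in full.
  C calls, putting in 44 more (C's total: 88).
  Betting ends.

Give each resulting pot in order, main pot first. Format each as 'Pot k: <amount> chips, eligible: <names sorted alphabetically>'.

Pot 1: 80 chips, eligible: A, B, C, D
Pot 2: 144 chips, eligible: B, C, D
Pot 3: 40 chips, eligible: C, D

Derivation:
Contributions: A=20, B=68, C=88, D=88
Pot levels (distinct totals of non-folded players): 20, 68, 88
Layer 1-20: 20 each from A, B, C, D = 20*4 = 80 chips; eligible A, B, C, D
Layer 21-68: 48 each from B, C, D = 48*3 = 144 chips; eligible B, C, D
Layer 69-88: 20 each from C, D = 20*2 = 40 chips; eligible C, D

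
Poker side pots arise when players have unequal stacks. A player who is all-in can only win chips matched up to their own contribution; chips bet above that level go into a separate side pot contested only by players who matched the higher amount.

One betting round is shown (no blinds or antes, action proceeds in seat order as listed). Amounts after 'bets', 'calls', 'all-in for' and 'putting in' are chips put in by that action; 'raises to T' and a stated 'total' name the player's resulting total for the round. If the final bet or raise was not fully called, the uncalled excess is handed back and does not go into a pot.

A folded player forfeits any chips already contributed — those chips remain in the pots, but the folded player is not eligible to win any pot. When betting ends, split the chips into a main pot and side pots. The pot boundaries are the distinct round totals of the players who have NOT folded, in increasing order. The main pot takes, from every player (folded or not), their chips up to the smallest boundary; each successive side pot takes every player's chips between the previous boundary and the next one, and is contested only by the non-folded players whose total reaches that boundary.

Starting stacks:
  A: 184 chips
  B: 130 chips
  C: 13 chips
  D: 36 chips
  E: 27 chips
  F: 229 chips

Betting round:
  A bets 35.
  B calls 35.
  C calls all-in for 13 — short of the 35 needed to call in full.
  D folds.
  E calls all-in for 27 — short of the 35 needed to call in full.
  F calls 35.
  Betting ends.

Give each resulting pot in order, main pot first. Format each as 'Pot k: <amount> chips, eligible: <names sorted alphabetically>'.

Contributions: A=35, B=35, C=13, E=27, F=35
Folded: D
Pot levels (distinct totals of non-folded players): 13, 27, 35
Layer 1-13: 13 each from A, B, C, E, F = 13*5 = 65 chips; eligible A, B, C, E, F
Layer 14-27: 14 each from A, B, E, F = 14*4 = 56 chips; eligible A, B, E, F
Layer 28-35: 8 each from A, B, F = 8*3 = 24 chips; eligible A, B, F

Pot 1: 65 chips, eligible: A, B, C, E, F
Pot 2: 56 chips, eligible: A, B, E, F
Pot 3: 24 chips, eligible: A, B, F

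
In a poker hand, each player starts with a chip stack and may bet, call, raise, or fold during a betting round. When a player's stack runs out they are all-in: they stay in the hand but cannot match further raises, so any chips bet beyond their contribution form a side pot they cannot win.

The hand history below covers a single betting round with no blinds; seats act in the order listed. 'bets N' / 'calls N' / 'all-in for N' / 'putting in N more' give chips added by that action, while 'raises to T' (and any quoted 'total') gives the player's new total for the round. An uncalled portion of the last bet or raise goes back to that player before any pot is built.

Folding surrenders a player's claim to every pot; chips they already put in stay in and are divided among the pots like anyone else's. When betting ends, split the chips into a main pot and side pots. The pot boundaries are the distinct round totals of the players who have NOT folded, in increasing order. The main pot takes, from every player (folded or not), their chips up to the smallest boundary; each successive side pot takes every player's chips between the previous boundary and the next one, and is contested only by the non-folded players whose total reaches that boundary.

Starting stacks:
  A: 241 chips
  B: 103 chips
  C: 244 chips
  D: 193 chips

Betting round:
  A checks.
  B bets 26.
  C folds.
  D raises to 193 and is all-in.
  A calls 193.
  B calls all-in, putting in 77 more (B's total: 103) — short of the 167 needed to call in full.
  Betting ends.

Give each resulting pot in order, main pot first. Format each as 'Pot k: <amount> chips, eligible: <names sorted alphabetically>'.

Pot 1: 309 chips, eligible: A, B, D
Pot 2: 180 chips, eligible: A, D

Derivation:
Contributions: A=193, B=103, D=193
Folded: C
Pot levels (distinct totals of non-folded players): 103, 193
Layer 1-103: 103 each from A, B, D = 103*3 = 309 chips; eligible A, B, D
Layer 104-193: 90 each from A, D = 90*2 = 180 chips; eligible A, D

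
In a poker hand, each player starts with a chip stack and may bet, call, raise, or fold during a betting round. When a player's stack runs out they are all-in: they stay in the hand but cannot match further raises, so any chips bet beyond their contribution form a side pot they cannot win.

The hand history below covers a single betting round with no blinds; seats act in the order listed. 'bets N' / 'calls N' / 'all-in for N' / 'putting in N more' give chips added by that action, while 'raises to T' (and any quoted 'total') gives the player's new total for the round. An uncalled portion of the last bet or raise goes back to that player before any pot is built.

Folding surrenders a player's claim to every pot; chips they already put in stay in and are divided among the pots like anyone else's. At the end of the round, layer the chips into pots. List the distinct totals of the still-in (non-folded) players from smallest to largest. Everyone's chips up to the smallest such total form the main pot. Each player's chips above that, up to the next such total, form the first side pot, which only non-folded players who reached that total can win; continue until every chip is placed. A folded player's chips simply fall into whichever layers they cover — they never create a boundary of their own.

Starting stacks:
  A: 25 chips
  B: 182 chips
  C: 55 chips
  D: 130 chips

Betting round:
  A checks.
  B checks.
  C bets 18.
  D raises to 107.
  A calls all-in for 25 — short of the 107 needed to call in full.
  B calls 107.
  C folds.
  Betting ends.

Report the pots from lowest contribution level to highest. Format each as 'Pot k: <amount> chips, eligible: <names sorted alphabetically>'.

Pot 1: 93 chips, eligible: A, B, D
Pot 2: 164 chips, eligible: B, D

Derivation:
Contributions: A=25, B=107, C=18, D=107
Folded: C
Pot levels (distinct totals of non-folded players): 25, 107
Layer 1-25: A 25 + B 25 + C 18 + D 25 = 93 chips; eligible A, B, D
Layer 26-107: 82 each from B, D = 82*2 = 164 chips; eligible B, D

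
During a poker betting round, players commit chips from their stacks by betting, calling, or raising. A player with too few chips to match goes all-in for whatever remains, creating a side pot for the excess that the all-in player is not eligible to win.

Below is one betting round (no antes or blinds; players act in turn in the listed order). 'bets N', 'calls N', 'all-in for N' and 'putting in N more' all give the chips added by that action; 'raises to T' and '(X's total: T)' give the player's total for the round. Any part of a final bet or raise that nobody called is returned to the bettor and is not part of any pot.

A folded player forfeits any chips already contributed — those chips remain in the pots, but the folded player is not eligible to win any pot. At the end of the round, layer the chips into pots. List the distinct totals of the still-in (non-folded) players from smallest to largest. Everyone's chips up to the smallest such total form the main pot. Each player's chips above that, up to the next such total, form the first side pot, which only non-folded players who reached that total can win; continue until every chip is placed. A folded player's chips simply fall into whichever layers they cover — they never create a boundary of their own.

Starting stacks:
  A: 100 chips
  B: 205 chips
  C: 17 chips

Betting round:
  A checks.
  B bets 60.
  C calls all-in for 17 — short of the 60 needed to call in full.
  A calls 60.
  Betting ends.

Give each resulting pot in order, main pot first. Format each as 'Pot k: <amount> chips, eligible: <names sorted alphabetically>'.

Contributions: A=60, B=60, C=17
Pot levels (distinct totals of non-folded players): 17, 60
Layer 1-17: 17 each from A, B, C = 17*3 = 51 chips; eligible A, B, C
Layer 18-60: 43 each from A, B = 43*2 = 86 chips; eligible A, B

Pot 1: 51 chips, eligible: A, B, C
Pot 2: 86 chips, eligible: A, B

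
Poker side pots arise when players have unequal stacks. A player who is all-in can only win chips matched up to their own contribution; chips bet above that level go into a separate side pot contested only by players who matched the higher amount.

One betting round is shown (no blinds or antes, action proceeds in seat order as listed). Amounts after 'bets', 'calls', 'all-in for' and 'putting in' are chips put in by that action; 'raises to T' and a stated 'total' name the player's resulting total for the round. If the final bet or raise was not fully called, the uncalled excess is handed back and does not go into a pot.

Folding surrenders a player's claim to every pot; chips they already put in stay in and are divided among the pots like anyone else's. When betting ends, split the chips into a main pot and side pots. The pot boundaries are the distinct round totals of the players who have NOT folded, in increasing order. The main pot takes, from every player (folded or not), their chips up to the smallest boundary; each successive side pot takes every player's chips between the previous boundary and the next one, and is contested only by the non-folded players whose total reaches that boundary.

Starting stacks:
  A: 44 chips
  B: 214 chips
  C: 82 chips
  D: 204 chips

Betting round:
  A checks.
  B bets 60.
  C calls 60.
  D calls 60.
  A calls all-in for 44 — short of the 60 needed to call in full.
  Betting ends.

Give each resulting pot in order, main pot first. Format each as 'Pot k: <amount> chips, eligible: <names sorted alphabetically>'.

Contributions: A=44, B=60, C=60, D=60
Pot levels (distinct totals of non-folded players): 44, 60
Layer 1-44: 44 each from A, B, C, D = 44*4 = 176 chips; eligible A, B, C, D
Layer 45-60: 16 each from B, C, D = 16*3 = 48 chips; eligible B, C, D

Pot 1: 176 chips, eligible: A, B, C, D
Pot 2: 48 chips, eligible: B, C, D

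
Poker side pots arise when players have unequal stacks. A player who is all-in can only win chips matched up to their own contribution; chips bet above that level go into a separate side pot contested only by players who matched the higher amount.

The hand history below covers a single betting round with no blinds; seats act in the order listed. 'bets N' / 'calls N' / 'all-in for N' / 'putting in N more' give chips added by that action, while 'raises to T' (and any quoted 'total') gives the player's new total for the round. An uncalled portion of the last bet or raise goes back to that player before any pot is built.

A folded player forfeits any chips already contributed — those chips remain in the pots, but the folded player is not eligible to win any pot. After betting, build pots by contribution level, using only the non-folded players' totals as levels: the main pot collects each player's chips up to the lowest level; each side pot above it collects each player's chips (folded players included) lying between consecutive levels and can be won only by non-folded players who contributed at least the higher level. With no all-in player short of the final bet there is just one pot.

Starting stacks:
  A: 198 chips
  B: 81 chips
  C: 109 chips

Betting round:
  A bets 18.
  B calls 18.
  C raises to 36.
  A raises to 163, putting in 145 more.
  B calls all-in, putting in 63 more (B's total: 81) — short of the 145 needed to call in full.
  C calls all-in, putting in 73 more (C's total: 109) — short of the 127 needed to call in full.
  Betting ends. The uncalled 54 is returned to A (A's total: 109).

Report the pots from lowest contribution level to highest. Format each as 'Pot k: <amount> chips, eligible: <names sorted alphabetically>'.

Contributions (after 54 returned to A): A=109, B=81, C=109
Pot levels (distinct totals of non-folded players): 81, 109
Layer 1-81: 81 each from A, B, C = 81*3 = 243 chips; eligible A, B, C
Layer 82-109: 28 each from A, C = 28*2 = 56 chips; eligible A, C

Pot 1: 243 chips, eligible: A, B, C
Pot 2: 56 chips, eligible: A, C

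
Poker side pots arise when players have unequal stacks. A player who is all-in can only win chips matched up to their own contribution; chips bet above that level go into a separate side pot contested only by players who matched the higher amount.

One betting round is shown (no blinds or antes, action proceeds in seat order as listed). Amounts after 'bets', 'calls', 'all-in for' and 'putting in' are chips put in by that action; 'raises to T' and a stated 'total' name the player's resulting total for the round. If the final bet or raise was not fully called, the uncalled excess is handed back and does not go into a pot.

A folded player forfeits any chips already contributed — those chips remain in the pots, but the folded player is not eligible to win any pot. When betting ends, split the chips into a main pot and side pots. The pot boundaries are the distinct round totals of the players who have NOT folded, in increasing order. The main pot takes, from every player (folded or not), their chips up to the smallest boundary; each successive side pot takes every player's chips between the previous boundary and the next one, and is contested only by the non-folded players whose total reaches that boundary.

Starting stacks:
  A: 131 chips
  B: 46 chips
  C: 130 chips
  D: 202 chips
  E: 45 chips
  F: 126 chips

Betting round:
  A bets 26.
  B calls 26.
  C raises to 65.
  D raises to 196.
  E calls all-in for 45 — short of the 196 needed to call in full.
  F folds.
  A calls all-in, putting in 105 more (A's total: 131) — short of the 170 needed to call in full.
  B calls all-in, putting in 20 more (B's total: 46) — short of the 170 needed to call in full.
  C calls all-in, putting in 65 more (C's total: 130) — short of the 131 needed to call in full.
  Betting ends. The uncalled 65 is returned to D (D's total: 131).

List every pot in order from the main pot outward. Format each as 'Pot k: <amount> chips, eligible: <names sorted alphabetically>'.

Pot 1: 225 chips, eligible: A, B, C, D, E
Pot 2: 4 chips, eligible: A, B, C, D
Pot 3: 252 chips, eligible: A, C, D
Pot 4: 2 chips, eligible: A, D

Derivation:
Contributions (after 65 returned to D): A=131, B=46, C=130, D=131, E=45
Folded: F
Pot levels (distinct totals of non-folded players): 45, 46, 130, 131
Layer 1-45: 45 each from A, B, C, D, E = 45*5 = 225 chips; eligible A, B, C, D, E
Layer 46-46: 1 each from A, B, C, D = 1*4 = 4 chips; eligible A, B, C, D
Layer 47-130: 84 each from A, C, D = 84*3 = 252 chips; eligible A, C, D
Layer 131-131: 1 each from A, D = 1*2 = 2 chips; eligible A, D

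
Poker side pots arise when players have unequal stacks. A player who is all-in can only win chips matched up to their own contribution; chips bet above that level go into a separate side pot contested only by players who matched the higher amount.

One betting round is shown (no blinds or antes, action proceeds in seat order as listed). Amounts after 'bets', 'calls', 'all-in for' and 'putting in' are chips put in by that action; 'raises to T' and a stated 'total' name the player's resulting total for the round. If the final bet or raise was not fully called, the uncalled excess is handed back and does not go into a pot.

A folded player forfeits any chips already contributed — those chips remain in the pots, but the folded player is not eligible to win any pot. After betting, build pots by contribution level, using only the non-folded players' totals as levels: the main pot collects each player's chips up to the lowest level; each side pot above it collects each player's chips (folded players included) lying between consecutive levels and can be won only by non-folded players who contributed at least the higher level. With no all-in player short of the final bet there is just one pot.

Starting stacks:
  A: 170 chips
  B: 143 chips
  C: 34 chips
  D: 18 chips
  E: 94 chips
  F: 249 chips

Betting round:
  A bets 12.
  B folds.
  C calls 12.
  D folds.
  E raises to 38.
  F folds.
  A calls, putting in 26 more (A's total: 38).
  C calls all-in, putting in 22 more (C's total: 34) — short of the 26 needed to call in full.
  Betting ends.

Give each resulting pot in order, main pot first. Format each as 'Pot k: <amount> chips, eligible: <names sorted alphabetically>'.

Pot 1: 102 chips, eligible: A, C, E
Pot 2: 8 chips, eligible: A, E

Derivation:
Contributions: A=38, C=34, E=38
Folded: B, D, F
Pot levels (distinct totals of non-folded players): 34, 38
Layer 1-34: 34 each from A, C, E = 34*3 = 102 chips; eligible A, C, E
Layer 35-38: 4 each from A, E = 4*2 = 8 chips; eligible A, E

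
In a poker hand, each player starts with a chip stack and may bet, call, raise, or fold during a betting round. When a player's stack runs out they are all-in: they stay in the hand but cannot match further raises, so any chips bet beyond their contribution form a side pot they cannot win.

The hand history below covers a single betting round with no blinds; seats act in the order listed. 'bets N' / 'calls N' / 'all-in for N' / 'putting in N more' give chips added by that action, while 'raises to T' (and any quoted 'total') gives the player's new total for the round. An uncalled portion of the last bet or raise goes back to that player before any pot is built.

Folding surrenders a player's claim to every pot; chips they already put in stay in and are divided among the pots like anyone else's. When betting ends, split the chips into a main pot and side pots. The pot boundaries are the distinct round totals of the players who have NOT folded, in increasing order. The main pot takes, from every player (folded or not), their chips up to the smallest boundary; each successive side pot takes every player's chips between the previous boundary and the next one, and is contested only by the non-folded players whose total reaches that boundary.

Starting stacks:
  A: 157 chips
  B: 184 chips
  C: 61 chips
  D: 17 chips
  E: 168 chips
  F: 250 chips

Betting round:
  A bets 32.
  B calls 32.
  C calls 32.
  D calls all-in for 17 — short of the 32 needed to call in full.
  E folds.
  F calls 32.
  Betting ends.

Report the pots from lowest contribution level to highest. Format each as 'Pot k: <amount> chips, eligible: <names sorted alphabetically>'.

Contributions: A=32, B=32, C=32, D=17, F=32
Folded: E
Pot levels (distinct totals of non-folded players): 17, 32
Layer 1-17: 17 each from A, B, C, D, F = 17*5 = 85 chips; eligible A, B, C, D, F
Layer 18-32: 15 each from A, B, C, F = 15*4 = 60 chips; eligible A, B, C, F

Pot 1: 85 chips, eligible: A, B, C, D, F
Pot 2: 60 chips, eligible: A, B, C, F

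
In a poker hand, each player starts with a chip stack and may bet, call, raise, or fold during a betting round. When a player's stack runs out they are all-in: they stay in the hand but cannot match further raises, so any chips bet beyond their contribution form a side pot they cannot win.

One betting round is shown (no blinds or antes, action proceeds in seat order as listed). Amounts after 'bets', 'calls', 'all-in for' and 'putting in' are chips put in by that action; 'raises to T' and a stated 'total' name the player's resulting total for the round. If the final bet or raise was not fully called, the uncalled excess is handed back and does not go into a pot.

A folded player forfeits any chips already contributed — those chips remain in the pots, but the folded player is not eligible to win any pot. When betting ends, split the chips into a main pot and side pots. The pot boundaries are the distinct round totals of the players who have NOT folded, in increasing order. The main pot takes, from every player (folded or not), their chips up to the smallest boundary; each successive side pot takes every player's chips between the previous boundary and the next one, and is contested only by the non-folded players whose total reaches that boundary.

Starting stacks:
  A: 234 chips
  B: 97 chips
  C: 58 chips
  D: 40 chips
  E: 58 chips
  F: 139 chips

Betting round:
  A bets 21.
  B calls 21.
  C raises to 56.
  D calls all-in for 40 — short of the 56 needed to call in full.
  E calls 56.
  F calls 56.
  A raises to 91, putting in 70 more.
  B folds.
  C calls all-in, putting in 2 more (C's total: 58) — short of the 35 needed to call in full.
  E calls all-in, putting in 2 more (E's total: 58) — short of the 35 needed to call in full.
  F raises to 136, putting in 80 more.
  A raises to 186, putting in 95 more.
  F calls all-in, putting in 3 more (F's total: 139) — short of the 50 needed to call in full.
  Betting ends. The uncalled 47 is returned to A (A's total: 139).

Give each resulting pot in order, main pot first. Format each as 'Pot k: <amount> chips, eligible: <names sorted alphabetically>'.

Contributions (after 47 returned to A): A=139, B=21, C=58, D=40, E=58, F=139
Folded: B
Pot levels (distinct totals of non-folded players): 40, 58, 139
Layer 1-40: A 40 + B 21 + C 40 + D 40 + E 40 + F 40 = 221 chips; eligible A, C, D, E, F
Layer 41-58: 18 each from A, C, E, F = 18*4 = 72 chips; eligible A, C, E, F
Layer 59-139: 81 each from A, F = 81*2 = 162 chips; eligible A, F

Pot 1: 221 chips, eligible: A, C, D, E, F
Pot 2: 72 chips, eligible: A, C, E, F
Pot 3: 162 chips, eligible: A, F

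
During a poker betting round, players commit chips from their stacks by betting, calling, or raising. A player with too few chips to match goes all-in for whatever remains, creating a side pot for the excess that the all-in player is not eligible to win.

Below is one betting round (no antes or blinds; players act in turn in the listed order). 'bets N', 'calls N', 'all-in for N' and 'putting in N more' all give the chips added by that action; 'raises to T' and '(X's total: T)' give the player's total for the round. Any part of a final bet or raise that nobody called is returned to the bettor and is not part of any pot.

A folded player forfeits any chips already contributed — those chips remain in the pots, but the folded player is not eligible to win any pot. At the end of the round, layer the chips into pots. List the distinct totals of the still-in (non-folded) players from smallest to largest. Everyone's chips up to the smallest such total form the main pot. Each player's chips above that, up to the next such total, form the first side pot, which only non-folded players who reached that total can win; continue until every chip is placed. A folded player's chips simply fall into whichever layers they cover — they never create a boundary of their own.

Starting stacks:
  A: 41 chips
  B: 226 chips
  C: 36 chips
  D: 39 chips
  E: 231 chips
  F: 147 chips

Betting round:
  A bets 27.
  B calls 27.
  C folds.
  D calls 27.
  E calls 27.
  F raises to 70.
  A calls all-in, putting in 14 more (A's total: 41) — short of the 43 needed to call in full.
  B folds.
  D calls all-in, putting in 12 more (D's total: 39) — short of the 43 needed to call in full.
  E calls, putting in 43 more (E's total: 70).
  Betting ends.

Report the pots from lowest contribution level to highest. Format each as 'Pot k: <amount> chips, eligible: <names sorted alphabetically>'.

Pot 1: 183 chips, eligible: A, D, E, F
Pot 2: 6 chips, eligible: A, E, F
Pot 3: 58 chips, eligible: E, F

Derivation:
Contributions: A=41, B=27, D=39, E=70, F=70
Folded: B, C
Pot levels (distinct totals of non-folded players): 39, 41, 70
Layer 1-39: A 39 + B 27 + D 39 + E 39 + F 39 = 183 chips; eligible A, D, E, F
Layer 40-41: 2 each from A, E, F = 2*3 = 6 chips; eligible A, E, F
Layer 42-70: 29 each from E, F = 29*2 = 58 chips; eligible E, F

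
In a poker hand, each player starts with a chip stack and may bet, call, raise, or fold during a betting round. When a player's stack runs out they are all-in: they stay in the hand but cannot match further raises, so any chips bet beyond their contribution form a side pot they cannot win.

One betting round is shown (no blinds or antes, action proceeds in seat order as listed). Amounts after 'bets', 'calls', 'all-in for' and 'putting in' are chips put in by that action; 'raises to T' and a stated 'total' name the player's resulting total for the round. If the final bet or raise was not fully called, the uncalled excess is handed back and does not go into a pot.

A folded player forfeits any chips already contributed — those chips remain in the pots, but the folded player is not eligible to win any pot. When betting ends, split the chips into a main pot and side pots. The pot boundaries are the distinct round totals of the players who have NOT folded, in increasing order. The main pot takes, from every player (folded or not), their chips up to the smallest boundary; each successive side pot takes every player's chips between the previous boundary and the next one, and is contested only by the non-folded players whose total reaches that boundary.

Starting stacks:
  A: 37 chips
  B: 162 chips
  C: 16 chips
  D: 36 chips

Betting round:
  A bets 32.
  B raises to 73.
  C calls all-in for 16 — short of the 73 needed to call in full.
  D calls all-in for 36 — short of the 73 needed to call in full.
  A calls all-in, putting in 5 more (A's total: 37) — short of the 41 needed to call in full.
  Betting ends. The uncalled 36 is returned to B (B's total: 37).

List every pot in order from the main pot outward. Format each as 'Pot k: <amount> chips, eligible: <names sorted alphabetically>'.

Contributions (after 36 returned to B): A=37, B=37, C=16, D=36
Pot levels (distinct totals of non-folded players): 16, 36, 37
Layer 1-16: 16 each from A, B, C, D = 16*4 = 64 chips; eligible A, B, C, D
Layer 17-36: 20 each from A, B, D = 20*3 = 60 chips; eligible A, B, D
Layer 37-37: 1 each from A, B = 1*2 = 2 chips; eligible A, B

Pot 1: 64 chips, eligible: A, B, C, D
Pot 2: 60 chips, eligible: A, B, D
Pot 3: 2 chips, eligible: A, B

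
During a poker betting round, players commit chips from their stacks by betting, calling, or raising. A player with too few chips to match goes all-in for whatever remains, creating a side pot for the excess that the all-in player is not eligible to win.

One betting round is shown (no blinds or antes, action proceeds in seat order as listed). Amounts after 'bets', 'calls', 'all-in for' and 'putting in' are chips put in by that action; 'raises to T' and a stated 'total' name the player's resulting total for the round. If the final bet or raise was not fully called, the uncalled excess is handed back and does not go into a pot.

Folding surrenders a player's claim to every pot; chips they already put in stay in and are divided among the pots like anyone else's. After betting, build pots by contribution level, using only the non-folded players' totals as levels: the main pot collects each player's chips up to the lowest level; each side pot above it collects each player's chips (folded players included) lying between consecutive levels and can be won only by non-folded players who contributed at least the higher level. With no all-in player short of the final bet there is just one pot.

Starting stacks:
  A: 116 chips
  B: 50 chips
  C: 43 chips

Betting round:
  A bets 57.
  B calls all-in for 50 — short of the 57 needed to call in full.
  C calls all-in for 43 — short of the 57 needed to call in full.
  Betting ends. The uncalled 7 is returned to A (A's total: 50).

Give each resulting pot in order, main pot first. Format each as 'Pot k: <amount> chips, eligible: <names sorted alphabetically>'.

Contributions (after 7 returned to A): A=50, B=50, C=43
Pot levels (distinct totals of non-folded players): 43, 50
Layer 1-43: 43 each from A, B, C = 43*3 = 129 chips; eligible A, B, C
Layer 44-50: 7 each from A, B = 7*2 = 14 chips; eligible A, B

Pot 1: 129 chips, eligible: A, B, C
Pot 2: 14 chips, eligible: A, B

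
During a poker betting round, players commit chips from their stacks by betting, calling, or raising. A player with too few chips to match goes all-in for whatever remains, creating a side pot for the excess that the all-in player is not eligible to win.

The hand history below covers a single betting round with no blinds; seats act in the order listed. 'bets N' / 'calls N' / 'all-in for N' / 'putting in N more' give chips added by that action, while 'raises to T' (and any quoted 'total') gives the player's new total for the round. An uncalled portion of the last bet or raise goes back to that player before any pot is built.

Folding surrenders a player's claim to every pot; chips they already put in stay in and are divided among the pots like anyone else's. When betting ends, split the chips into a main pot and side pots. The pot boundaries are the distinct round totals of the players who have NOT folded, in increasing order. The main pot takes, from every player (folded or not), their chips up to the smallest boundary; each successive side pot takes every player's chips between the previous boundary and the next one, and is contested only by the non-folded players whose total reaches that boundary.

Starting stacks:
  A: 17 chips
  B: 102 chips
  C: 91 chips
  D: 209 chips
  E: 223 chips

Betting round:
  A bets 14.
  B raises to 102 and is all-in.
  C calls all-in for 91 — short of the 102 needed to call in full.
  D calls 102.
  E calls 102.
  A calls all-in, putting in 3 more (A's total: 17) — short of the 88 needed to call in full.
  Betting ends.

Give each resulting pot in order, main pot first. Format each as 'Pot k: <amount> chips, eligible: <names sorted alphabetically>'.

Pot 1: 85 chips, eligible: A, B, C, D, E
Pot 2: 296 chips, eligible: B, C, D, E
Pot 3: 33 chips, eligible: B, D, E

Derivation:
Contributions: A=17, B=102, C=91, D=102, E=102
Pot levels (distinct totals of non-folded players): 17, 91, 102
Layer 1-17: 17 each from A, B, C, D, E = 17*5 = 85 chips; eligible A, B, C, D, E
Layer 18-91: 74 each from B, C, D, E = 74*4 = 296 chips; eligible B, C, D, E
Layer 92-102: 11 each from B, D, E = 11*3 = 33 chips; eligible B, D, E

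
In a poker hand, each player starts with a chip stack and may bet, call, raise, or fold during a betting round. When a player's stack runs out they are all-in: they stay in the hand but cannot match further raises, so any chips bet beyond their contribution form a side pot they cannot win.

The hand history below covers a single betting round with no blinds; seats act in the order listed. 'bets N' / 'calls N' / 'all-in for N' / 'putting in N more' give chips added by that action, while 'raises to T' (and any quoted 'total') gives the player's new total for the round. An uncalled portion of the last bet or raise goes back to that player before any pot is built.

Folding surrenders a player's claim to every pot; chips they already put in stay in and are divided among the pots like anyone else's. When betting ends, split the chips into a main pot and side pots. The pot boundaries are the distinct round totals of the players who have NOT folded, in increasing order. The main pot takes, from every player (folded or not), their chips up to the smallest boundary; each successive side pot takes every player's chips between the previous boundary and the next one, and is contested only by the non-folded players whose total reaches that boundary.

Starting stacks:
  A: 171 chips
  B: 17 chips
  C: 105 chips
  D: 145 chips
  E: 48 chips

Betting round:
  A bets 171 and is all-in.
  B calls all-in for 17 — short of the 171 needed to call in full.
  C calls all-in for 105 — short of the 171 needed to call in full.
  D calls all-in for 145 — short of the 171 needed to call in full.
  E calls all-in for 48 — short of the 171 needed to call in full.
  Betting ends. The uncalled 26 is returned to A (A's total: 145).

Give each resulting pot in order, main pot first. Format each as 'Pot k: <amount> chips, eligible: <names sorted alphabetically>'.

Contributions (after 26 returned to A): A=145, B=17, C=105, D=145, E=48
Pot levels (distinct totals of non-folded players): 17, 48, 105, 145
Layer 1-17: 17 each from A, B, C, D, E = 17*5 = 85 chips; eligible A, B, C, D, E
Layer 18-48: 31 each from A, C, D, E = 31*4 = 124 chips; eligible A, C, D, E
Layer 49-105: 57 each from A, C, D = 57*3 = 171 chips; eligible A, C, D
Layer 106-145: 40 each from A, D = 40*2 = 80 chips; eligible A, D

Pot 1: 85 chips, eligible: A, B, C, D, E
Pot 2: 124 chips, eligible: A, C, D, E
Pot 3: 171 chips, eligible: A, C, D
Pot 4: 80 chips, eligible: A, D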